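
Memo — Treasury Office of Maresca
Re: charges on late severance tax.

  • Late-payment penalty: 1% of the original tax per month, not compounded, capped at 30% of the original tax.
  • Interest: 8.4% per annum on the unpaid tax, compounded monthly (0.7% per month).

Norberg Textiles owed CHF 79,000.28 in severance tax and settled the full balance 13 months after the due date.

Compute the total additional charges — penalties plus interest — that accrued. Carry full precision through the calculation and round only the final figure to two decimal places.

CHF 17,768.89

Penalty: 13 × 1% × CHF 79,000.28 = CHF 10,270.04… (below the 30% cap of CHF 23,700.08…)
Interest: CHF 79,000.28 × ((1 + 0.007)^13 − 1) = CHF 79,000.28 × 0.0949218… = CHF 7,498.8517…
Penalties + interest = CHF 10,270.0364 + CHF 7,498.8517… = CHF 17,768.89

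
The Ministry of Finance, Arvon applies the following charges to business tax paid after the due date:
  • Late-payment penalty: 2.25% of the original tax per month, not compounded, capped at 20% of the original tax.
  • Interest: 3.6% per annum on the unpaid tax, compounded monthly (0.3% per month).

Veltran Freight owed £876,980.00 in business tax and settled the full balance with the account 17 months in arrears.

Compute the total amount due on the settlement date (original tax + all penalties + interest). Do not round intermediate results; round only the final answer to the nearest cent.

Penalty (uncapped): 17 × 2.25% × £876,980.00 = £335,444.85; cap = 20% × £876,980.00 = £175,396.00 → penalty = £175,396.00
Interest: £876,980.00 × ((1 + 0.003)^17 − 1) = £876,980.00 × 0.0522426… = £45,815.6753…
Total = £876,980.00 + £175,396.0000 + £45,815.6753… = £1,098,191.68

£1,098,191.68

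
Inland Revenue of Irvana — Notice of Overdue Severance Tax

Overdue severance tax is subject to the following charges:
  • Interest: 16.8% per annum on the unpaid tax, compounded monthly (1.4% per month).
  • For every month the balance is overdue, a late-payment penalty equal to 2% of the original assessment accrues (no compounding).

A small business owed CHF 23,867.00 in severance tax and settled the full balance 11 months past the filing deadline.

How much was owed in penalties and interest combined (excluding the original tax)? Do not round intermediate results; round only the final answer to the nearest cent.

CHF 9,194.66

Late-payment penalty: 11 × 2% × CHF 23,867.00 = CHF 5,250.74
Interest: CHF 23,867.00 × ((1 + 0.014)^11 − 1) = CHF 23,867.00 × 0.1652457… = CHF 3,943.9189…
Penalties + interest = CHF 5,250.7400 + CHF 3,943.9189… = CHF 9,194.66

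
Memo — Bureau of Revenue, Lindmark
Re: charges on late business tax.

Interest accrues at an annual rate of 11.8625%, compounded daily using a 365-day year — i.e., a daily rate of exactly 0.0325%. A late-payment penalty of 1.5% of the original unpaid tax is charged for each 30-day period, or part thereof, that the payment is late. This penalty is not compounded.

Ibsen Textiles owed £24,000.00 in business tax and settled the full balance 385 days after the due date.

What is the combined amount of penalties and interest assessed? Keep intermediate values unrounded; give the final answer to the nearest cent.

Penalty periods: ⌈385/30⌉ = 13; penalty = 13 × 1.5% × £24,000.00 = £4,680.00
Interest: £24,000.00 × ((1 + 0.000325)^385 − 1) = £24,000.00 × 0.13326707… = £3,198.4096…
Penalties + interest = £4,680.0000 + £3,198.4096… = £7,878.41

£7,878.41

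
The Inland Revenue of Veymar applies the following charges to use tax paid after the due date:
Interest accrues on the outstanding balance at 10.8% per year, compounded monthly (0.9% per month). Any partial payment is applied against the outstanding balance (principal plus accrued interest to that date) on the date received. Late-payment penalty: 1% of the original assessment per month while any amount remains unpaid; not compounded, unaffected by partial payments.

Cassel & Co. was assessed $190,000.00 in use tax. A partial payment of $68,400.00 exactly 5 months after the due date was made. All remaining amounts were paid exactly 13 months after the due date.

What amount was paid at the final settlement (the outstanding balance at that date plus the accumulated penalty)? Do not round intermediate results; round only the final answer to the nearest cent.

Balance at month 5: $190,000.0000 × (1 + 0.009)^5 = $198,705.2913…
After $68,400.00 payment: $198,705.2913… − $68,400.00 = $130,305.2913…
Balance at month 13: $130,305.2913… × (1 + 0.009)^8 = $139,988.1846…
Penalty: 13 × 1% × $190,000.00 = $24,700.00
Final settlement = outstanding balance + penalty = $139,988.1846… + $24,700.00 = $164,688.18

$164,688.18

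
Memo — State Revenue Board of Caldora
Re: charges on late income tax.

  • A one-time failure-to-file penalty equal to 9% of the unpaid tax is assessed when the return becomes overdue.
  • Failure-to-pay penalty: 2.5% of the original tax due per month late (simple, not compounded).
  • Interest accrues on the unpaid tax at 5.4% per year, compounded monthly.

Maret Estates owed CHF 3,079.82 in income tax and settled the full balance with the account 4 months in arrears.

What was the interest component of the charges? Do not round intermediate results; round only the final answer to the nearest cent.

Interest (5.4%/yr ÷ 12 = 0.45%/month): CHF 3,079.82 × ((1 + 0.0045)^4 − 1) = CHF 55.8121…

CHF 55.81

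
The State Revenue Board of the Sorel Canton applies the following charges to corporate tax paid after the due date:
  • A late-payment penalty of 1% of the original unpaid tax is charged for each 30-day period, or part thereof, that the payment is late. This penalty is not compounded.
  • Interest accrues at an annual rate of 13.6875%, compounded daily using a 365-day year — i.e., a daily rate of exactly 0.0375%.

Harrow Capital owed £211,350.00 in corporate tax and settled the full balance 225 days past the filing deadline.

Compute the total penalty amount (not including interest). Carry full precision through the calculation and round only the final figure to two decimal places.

£16,908.00

Penalty periods: ⌈225/30⌉ = 8; penalty = 8 × 1% × £211,350.00 = £16,908.00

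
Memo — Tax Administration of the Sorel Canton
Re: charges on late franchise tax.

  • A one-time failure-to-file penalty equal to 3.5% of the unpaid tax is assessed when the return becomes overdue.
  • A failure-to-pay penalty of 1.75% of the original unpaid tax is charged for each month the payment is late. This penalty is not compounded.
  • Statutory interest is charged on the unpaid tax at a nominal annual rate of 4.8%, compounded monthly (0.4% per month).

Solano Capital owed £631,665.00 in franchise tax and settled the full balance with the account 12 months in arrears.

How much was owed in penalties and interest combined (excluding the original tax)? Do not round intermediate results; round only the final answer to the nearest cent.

£185,753.86

Failure-to-file penalty: 3.5% × £631,665.00 = £22,108.28…
Failure-to-pay penalty = 1.75% × £631,665.00 × 12 mo = £132,649.65
Interest: £631,665.00 × ((1 + 0.004)^12 − 1) = £631,665.00 × 0.0490702… = £30,995.9326…
Penalties + interest = £154,757.9250 + £30,995.9326… = £185,753.86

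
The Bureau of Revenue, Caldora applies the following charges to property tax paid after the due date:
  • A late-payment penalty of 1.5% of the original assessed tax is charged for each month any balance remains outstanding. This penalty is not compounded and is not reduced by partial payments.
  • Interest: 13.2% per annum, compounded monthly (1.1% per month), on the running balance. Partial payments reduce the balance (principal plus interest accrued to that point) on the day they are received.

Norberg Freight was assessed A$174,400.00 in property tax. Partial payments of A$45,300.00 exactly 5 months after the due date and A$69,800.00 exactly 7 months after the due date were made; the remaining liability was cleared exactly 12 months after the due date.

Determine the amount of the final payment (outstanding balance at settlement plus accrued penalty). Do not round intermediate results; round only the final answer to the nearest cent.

A$107,628.18

Balance at month 5: A$174,400.0000 × (1 + 0.011)^5 = A$184,205.3581…
After A$45,300.00 payment: A$184,205.3581… − A$45,300.00 = A$138,905.3581…
Balance at month 7: A$138,905.3581… × (1 + 0.011)^2 = A$141,978.0835…
After A$69,800.00 payment: A$141,978.0835… − A$69,800.00 = A$72,178.0835…
Balance at month 12: A$72,178.0835… × (1 + 0.011)^5 = A$76,236.1795…
Penalty: 12 × 1.5% × A$174,400.00 = A$31,392.00
Final settlement = outstanding balance + penalty = A$76,236.1795… + A$31,392.00 = A$107,628.18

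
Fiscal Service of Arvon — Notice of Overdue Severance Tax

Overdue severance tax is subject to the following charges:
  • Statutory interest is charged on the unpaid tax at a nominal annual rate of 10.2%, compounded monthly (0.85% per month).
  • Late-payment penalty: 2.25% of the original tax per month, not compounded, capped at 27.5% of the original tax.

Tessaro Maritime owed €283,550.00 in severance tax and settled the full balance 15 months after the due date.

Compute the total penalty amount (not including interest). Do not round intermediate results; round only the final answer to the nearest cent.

€77,976.25

Penalty (uncapped): 15 × 2.25% × €283,550.00 = €95,698.13…; cap = 27.5% × €283,550.00 = €77,976.25 → penalty = €77,976.25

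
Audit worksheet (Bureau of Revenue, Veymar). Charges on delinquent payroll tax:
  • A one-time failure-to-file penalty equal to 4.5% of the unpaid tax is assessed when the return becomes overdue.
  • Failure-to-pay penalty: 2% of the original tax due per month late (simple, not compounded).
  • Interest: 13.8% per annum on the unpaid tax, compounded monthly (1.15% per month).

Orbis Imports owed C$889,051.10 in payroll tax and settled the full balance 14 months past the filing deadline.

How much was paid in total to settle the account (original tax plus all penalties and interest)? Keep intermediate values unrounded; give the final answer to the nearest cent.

C$1,332,337.55

Failure-to-file penalty: 4.5% × C$889,051.10 = C$40,007.30…
Failure-to-pay penalty = 2% × C$889,051.10 × 14 mo = C$248,934.31…
Interest: C$889,051.10 × ((1 + 0.0115)^14 − 1) = C$889,051.10 × 0.1736063… = C$154,344.8415…
Total = C$889,051.10 + C$288,941.6075 + C$154,344.8415… = C$1,332,337.55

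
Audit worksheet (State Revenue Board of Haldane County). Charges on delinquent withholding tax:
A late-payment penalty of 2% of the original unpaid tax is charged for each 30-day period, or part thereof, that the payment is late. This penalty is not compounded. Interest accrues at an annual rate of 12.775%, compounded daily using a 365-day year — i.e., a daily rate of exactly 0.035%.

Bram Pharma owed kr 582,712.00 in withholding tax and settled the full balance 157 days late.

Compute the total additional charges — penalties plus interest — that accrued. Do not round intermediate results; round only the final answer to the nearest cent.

Penalty periods: ⌈157/30⌉ = 6; penalty = 6 × 2% × kr 582,712.00 = kr 69,925.44
Interest: kr 582,712.00 × ((1 + 0.00035)^157 − 1) = kr 582,712.00 × 0.05647763… = kr 32,910.1939…
Penalties + interest = kr 69,925.4400 + kr 32,910.1939… = kr 102,835.63

kr 102,835.63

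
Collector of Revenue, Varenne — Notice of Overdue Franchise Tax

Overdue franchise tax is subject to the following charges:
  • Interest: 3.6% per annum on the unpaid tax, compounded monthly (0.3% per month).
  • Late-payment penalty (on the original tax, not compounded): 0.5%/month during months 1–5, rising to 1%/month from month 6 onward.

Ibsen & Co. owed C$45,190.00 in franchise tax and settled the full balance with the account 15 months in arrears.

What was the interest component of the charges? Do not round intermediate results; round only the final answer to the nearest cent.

Interest: C$45,190.00 × ((1 + 0.003)^15 − 1) = C$45,190.00 × 0.0459574… = C$2,076.8147…

C$2,076.81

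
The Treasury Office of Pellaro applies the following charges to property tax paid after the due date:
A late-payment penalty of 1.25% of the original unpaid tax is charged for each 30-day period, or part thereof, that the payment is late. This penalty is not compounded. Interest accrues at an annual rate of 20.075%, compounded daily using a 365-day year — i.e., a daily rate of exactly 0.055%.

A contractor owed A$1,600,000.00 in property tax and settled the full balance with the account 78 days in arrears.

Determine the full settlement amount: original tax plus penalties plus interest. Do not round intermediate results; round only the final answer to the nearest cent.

A$1,730,113.91

Penalty periods: ⌈78/30⌉ = 3; penalty = 3 × 1.25% × A$1,600,000.00 = A$60,000.00
Interest: A$1,600,000.00 × ((1 + 0.00055)^78 − 1) = A$1,600,000.00 × 0.04382120… = A$70,113.9140…
Total = A$1,600,000.00 + A$60,000.0000 + A$70,113.9140… = A$1,730,113.91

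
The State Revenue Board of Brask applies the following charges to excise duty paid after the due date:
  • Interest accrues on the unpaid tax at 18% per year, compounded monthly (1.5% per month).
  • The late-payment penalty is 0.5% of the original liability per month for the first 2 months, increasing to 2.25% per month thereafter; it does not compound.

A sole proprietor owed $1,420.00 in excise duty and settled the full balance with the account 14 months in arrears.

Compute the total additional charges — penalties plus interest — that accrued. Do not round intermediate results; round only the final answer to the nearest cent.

Penalty, months 1–2: 2 × 0.5% × $1,420.00 = $14.20
Penalty, months 3–14: 12 × 2.25% × $1,420.00 = $383.40
Interest: $1,420.00 × ((1 + 0.015)^14 − 1) = $1,420.00 × 0.2317557… = $329.0931…
Penalties + interest = $397.6000 + $329.0931… = $726.69

$726.69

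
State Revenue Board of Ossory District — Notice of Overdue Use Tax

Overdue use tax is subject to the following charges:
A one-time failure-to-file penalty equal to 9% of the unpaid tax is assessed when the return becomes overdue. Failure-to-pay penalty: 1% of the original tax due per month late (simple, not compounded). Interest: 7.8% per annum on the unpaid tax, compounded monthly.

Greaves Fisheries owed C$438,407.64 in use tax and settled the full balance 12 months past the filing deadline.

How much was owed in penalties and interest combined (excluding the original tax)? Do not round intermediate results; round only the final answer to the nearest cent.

Failure-to-file penalty: 9% × C$438,407.64 = C$39,456.69…
Failure-to-pay penalty: 12 × 1% × C$438,407.64 = C$52,608.92…
Interest (7.8%/yr ÷ 12 = 0.65%/month): C$438,407.64 × ((1 + 0.0065)^12 − 1) = C$35,445.1746…
Penalties + interest = C$92,065.6044 + C$35,445.1746… = C$127,510.78

C$127,510.78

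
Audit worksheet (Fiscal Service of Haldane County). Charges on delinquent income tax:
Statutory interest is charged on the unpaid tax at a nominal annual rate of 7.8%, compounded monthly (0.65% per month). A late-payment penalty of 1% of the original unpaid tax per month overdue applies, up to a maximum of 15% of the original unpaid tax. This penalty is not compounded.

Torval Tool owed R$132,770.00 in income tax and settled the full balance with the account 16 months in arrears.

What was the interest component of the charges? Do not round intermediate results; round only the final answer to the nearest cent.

Interest: R$132,770.00 × ((1 + 0.0065)^16 − 1) = R$132,770.00 × 0.1092271… = R$14,502.0808…

R$14,502.08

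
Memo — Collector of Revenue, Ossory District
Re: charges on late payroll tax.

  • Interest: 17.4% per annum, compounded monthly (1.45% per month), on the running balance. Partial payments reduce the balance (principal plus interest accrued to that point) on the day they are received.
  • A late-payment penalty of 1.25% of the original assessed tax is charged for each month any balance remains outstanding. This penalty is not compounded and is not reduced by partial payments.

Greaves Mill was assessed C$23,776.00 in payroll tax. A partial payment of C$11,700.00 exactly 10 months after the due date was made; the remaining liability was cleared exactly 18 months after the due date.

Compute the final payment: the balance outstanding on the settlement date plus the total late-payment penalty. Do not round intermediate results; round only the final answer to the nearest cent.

C$23,030.35

Balance at month 10: C$23,776.0000 × (1 + 0.0145)^10 = C$27,457.3934…
After C$11,700.00 payment: C$27,457.3934… − C$11,700.00 = C$15,757.3934…
Balance at month 18: C$15,757.3934… × (1 + 0.0145)^8 = C$17,680.7543…
Penalty: 18 × 1.25% × C$23,776.00 = C$5,349.60
Final settlement = outstanding balance + penalty = C$17,680.7543… + C$5,349.60 = C$23,030.35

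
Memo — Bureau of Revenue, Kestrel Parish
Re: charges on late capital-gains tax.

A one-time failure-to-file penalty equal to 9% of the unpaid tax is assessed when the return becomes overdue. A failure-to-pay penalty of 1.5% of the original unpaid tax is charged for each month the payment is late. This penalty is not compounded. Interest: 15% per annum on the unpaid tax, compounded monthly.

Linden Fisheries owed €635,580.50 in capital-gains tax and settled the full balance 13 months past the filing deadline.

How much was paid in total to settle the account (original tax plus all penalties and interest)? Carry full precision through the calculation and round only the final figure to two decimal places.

€928,115.29

Failure-to-file penalty: 9% × €635,580.50 = €57,202.25…
Failure-to-pay penalty = 1.5% × €635,580.50 × 13 mo = €123,938.20…
Interest (15%/yr ÷ 12 = 1.25%/month): €635,580.50 × ((1 + 0.0125)^13 − 1) = €111,394.3485…
Total = €635,580.50 + €181,140.4425 + €111,394.3485… = €928,115.29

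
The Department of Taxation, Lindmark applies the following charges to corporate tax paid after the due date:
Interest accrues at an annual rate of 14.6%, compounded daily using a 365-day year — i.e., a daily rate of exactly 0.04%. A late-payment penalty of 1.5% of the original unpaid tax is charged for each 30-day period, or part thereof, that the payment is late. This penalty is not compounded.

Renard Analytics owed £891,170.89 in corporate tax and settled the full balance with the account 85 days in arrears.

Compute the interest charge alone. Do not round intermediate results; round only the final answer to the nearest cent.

£30,814.53

Interest: £891,170.89 × ((1 + 0.0004)^85 − 1) = £891,170.89 × 0.03457757… = £30,814.5269…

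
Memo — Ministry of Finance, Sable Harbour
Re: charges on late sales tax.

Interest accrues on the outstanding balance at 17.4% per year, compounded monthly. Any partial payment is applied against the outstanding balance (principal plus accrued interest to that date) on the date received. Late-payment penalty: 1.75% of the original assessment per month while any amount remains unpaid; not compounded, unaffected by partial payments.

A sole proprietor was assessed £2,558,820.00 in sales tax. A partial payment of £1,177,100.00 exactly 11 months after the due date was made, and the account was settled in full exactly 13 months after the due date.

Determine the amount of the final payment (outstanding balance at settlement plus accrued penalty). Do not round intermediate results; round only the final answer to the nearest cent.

Monthly rate = 17.4% ÷ 12 = 1.45%
Balance at month 11: £2,558,820.0000 × (1 + 0.0145)^11 = £2,997,866.5865…
After £1,177,100.00 payment: £2,997,866.5865… − £1,177,100.00 = £1,820,766.5865…
Balance at month 13: £1,820,766.5865… × (1 + 0.0145)^2 = £1,873,951.6337…
Penalty: 13 × 1.75% × £2,558,820.00 = £582,131.55
Final settlement = outstanding balance + penalty = £1,873,951.6337… + £582,131.55 = £2,456,083.18

£2,456,083.18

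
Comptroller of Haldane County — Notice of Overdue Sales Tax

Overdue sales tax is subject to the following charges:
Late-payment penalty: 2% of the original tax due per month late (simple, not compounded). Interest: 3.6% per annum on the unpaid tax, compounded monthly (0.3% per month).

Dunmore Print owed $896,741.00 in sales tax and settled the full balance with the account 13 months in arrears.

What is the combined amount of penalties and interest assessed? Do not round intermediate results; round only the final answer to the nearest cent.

$268,762.05

Late-payment penalty = 2% × $896,741.00 × 13 mo = $233,152.66
Interest: $896,741.00 × ((1 + 0.003)^13 − 1) = $896,741.00 × 0.0397098… = $35,609.3880…
Penalties + interest = $233,152.6600 + $35,609.3880… = $268,762.05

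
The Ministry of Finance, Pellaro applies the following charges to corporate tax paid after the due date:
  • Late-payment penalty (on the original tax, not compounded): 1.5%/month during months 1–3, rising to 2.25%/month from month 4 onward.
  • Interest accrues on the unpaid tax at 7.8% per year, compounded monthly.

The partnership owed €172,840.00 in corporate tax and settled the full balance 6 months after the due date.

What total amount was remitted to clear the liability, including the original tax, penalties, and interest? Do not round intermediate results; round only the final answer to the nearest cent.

Penalty, months 1–3: 3 × 1.5% × €172,840.00 = €7,777.80
Penalty, months 4–6: 3 × 2.25% × €172,840.00 = €11,666.70
Interest (7.8%/yr ÷ 12 = 0.65%/month): €172,840.00 × ((1 + 0.0065)^6 − 1) = €6,851.2513…
Total = €172,840.00 + €19,444.5000 + €6,851.2513… = €199,135.75

€199,135.75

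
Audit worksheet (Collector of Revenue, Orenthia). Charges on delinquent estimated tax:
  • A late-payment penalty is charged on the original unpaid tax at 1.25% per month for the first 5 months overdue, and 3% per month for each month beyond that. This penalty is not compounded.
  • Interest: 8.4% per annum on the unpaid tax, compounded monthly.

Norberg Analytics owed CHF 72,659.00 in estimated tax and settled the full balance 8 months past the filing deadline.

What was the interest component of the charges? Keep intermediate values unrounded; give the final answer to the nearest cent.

Interest (8.4%/yr ÷ 12 = 0.7%/month): CHF 72,659.00 × ((1 + 0.007)^8 − 1) = CHF 4,170.0001…

CHF 4,170.00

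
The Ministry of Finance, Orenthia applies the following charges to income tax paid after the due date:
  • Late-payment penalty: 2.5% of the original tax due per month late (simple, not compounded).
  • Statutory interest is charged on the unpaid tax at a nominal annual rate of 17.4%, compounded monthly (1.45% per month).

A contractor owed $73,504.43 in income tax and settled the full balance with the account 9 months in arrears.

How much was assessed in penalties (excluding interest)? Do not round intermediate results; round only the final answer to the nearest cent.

$16,538.50

Late-payment penalty = 2.5% × $73,504.43 × 9 mo = $16,538.50…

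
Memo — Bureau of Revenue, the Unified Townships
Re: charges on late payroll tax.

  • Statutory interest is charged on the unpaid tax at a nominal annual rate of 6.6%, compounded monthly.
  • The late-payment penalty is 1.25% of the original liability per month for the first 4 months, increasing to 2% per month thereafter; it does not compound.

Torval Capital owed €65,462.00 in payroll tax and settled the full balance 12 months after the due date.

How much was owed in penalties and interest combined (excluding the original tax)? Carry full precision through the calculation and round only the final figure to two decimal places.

€18,200.63

Penalty, months 1–4: 4 × 1.25% × €65,462.00 = €3,273.10
Penalty, months 5–12: 8 × 2% × €65,462.00 = €10,473.92
Interest (6.6%/yr ÷ 12 = 0.55%/month): €65,462.00 × ((1 + 0.0055)^12 − 1) = €4,453.6129…
Penalties + interest = €13,747.0200 + €4,453.6129… = €18,200.63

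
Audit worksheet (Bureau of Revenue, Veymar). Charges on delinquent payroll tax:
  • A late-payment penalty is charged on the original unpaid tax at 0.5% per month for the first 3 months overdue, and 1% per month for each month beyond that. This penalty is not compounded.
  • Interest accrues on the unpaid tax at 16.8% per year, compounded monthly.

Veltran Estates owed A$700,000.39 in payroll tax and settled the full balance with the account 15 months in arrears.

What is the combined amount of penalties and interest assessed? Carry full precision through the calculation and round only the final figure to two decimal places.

Penalty, months 1–3: 3 × 0.5% × A$700,000.39 = A$10,500.01…
Penalty, months 4–15: 12 × 1% × A$700,000.39 = A$84,000.05…
Interest (16.8%/yr ÷ 12 = 1.4%/month): A$700,000.39 × ((1 + 0.014)^15 − 1) = A$162,317.9183…
Penalties + interest = A$94,500.0527… + A$162,317.9183… = A$256,817.97

A$256,817.97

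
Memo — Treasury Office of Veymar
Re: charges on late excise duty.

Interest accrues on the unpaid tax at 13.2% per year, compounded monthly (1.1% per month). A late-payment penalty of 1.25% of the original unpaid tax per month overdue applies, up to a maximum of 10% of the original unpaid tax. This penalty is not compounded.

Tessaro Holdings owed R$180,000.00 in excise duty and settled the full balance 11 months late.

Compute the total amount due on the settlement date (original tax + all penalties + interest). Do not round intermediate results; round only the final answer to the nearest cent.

Penalty (uncapped): 11 × 1.25% × R$180,000.00 = R$24,750.00; cap = 10% × R$180,000.00 = R$18,000.00 → penalty = R$18,000.00
Interest: R$180,000.00 × ((1 + 0.011)^11 − 1) = R$180,000.00 × 0.1278795… = R$23,018.3139…
Total = R$180,000.00 + R$18,000.0000 + R$23,018.3139… = R$221,018.31

R$221,018.31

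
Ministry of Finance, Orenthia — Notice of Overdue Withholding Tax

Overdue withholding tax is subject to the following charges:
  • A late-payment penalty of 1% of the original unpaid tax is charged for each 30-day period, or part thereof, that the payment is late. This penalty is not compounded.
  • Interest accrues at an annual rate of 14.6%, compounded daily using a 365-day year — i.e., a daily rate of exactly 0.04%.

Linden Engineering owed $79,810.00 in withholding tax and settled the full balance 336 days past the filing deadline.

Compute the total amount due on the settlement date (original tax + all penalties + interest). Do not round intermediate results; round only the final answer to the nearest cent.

$100,865.44

Penalty periods: ⌈336/30⌉ = 12; penalty = 12 × 1% × $79,810.00 = $9,577.20
Interest: $79,810.00 × ((1 + 0.0004)^336 − 1) = $79,810.00 × 0.14381953… = $11,478.2367…
Total = $79,810.00 + $9,577.2000 + $11,478.2367… = $100,865.44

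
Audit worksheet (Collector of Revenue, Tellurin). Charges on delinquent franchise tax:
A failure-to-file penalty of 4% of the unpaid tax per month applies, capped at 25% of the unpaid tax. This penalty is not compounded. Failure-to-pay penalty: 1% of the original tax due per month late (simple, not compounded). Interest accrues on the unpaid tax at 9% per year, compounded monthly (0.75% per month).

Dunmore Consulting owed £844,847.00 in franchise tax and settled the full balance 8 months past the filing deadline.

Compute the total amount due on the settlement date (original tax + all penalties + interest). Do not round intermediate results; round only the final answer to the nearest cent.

£1,175,688.11

Failure-to-file: 8 × 4% × £844,847.00 = £270,351.04, capped at 25% × £844,847.00 = £211,211.75
Failure-to-pay penalty: 8 × 1% × £844,847.00 = £67,587.76
Interest: £844,847.00 × ((1 + 0.0075)^8 − 1) = £844,847.00 × 0.0615988… = £52,041.6018…
Total = £844,847.00 + £278,799.5100 + £52,041.6018… = £1,175,688.11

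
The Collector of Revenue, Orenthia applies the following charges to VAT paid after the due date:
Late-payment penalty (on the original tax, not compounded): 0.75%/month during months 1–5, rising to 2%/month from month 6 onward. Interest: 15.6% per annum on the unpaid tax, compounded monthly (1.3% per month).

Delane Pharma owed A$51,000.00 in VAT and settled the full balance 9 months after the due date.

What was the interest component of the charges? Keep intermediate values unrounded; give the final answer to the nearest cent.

Interest: A$51,000.00 × ((1 + 0.013)^9 − 1) = A$51,000.00 × 0.1232722… = A$6,286.8819…

A$6,286.88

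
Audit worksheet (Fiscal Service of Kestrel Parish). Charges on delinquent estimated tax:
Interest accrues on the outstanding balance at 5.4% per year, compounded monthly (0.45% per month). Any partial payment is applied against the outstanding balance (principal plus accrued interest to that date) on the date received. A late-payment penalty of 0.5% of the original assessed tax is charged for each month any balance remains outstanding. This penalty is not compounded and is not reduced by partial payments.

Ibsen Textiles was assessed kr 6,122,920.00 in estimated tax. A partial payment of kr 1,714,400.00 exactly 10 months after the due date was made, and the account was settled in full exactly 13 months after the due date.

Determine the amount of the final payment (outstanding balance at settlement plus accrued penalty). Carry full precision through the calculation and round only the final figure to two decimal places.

kr 5,151,284.45

Balance at month 10: kr 6,122,920.0000 × (1 + 0.0045)^10 = kr 6,404,098.3951…
After kr 1,714,400.00 payment: kr 6,404,098.3951… − kr 1,714,400.00 = kr 4,689,698.3951…
Balance at month 13: kr 4,689,698.3951… × (1 + 0.0045)^3 = kr 4,753,294.6500…
Penalty: 13 × 0.5% × kr 6,122,920.00 = kr 397,989.80
Final settlement = outstanding balance + penalty = kr 4,753,294.6500… + kr 397,989.80 = kr 5,151,284.45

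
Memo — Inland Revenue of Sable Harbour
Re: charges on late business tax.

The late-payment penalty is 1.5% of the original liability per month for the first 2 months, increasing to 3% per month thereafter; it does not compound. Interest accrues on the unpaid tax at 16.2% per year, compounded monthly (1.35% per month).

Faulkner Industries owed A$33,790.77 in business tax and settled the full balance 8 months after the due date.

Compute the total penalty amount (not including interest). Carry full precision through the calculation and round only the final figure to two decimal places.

A$7,096.06

Penalty, months 1–2: 2 × 1.5% × A$33,790.77 = A$1,013.72…
Penalty, months 3–8: 6 × 3% × A$33,790.77 = A$6,082.34…
Total penalty = A$1,013.72… + A$6,082.34… = A$7,096.06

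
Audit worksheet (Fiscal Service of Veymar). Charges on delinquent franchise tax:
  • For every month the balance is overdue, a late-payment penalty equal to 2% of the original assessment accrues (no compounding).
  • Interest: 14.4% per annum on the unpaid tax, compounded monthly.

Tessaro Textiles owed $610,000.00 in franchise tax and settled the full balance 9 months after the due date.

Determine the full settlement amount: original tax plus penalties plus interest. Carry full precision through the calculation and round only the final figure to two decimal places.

Late-payment penalty: 9 × 2% × $610,000.00 = $109,800.00
Interest (14.4%/yr ÷ 12 = 1.2%/month): $610,000.00 × ((1 + 0.012)^9 − 1) = $69,132.3958…
Total = $610,000.00 + $109,800.0000 + $69,132.3958… = $788,932.40

$788,932.40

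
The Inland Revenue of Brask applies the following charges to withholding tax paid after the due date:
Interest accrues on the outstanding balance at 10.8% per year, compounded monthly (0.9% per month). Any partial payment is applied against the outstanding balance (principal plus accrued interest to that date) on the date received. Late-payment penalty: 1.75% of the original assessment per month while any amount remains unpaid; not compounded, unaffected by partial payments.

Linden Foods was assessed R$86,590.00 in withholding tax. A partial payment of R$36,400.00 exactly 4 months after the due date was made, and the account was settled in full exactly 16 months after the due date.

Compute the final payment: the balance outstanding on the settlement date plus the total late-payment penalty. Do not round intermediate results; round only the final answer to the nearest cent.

R$83,650.47

Balance at month 4: R$86,590.0000 × (1 + 0.009)^4 = R$89,749.5758…
After R$36,400.00 payment: R$89,749.5758… − R$36,400.00 = R$53,349.5758…
Balance at month 16: R$53,349.5758… × (1 + 0.009)^12 = R$59,405.2688…
Penalty: 16 × 1.75% × R$86,590.00 = R$24,245.20
Final settlement = outstanding balance + penalty = R$59,405.2688… + R$24,245.20 = R$83,650.47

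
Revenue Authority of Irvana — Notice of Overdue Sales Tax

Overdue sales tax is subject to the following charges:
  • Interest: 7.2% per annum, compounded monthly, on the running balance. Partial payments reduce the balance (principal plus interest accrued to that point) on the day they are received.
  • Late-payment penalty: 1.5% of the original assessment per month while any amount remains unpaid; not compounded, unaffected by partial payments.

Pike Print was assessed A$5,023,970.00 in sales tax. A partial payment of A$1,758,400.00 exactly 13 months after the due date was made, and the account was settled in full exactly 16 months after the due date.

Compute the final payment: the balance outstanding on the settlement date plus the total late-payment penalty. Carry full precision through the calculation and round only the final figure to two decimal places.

Monthly rate = 7.2% ÷ 12 = 0.6%
Balance at month 13: A$5,023,970.0000 × (1 + 0.006)^13 = A$5,430,262.0346…
After A$1,758,400.00 payment: A$5,430,262.0346… − A$1,758,400.00 = A$3,671,862.0346…
Balance at month 16: A$3,671,862.0346… × (1 + 0.006)^3 = A$3,738,352.9055…
Penalty: 16 × 1.5% × A$5,023,970.00 = A$1,205,752.80
Final settlement = outstanding balance + penalty = A$3,738,352.9055… + A$1,205,752.80 = A$4,944,105.71

A$4,944,105.71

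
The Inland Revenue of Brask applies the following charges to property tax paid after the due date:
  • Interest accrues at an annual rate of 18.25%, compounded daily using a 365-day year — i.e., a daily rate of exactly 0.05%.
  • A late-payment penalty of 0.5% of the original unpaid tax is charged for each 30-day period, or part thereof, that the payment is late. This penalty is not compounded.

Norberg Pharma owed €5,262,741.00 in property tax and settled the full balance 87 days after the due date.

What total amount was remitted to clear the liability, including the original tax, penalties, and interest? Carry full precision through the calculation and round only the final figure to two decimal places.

€5,575,603.79

Penalty periods: ⌈87/30⌉ = 3; penalty = 3 × 0.5% × €5,262,741.00 = €78,941.12…
Interest: €5,262,741.00 × ((1 + 0.0005)^87 − 1) = €5,262,741.00 × 0.04444864… = €233,921.6783…
Total = €5,262,741.00 + €78,941.1150 + €233,921.6783… = €5,575,603.79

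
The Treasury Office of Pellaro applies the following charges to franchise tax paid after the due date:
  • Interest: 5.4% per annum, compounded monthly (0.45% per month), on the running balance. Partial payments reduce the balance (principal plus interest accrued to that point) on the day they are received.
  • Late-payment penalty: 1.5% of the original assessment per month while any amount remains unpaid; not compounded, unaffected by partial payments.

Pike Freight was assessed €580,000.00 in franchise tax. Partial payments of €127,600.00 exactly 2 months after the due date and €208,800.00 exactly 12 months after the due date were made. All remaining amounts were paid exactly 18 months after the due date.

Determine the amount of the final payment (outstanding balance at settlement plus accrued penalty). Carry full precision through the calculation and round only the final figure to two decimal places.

€433,815.57

Balance at month 2: €580,000.0000 × (1 + 0.0045)^2 = €585,231.7450
After €127,600.00 payment: €585,231.7450 − €127,600.00 = €457,631.7450
Balance at month 12: €457,631.7450 × (1 + 0.0045)^10 = €478,647.2343…
After €208,800.00 payment: €478,647.2343… − €208,800.00 = €269,847.2343…
Balance at month 18: €269,847.2343… × (1 + 0.0045)^6 = €277,215.5692…
Penalty: 18 × 1.5% × €580,000.00 = €156,600.00
Final settlement = outstanding balance + penalty = €277,215.5692… + €156,600.00 = €433,815.57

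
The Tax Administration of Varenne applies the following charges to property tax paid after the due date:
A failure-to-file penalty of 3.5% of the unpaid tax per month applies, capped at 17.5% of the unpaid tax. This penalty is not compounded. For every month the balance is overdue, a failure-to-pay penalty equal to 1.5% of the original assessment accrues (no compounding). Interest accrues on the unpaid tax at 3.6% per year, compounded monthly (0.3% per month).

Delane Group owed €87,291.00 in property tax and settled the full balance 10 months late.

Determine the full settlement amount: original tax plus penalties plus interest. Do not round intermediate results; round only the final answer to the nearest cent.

€118,314.94

Failure-to-file: 10 × 3.5% × €87,291.00 = €30,551.85, capped at 17.5% × €87,291.00 = €15,275.93…
Failure-to-pay penalty: 10 × 1.5% × €87,291.00 = €13,093.65
Interest: €87,291.00 × ((1 + 0.003)^10 − 1) = €87,291.00 × 0.0304083… = €2,654.3672…
Total = €87,291.00 + €28,369.5750 + €2,654.3672… = €118,314.94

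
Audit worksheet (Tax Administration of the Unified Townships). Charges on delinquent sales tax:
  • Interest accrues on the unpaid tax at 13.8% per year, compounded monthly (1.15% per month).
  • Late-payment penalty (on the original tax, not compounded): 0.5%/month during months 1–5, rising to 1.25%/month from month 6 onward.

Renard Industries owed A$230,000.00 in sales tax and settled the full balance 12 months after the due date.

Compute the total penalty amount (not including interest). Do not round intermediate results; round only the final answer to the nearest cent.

A$25,875.00

Penalty, months 1–5: 5 × 0.5% × A$230,000.00 = A$5,750.00
Penalty, months 6–12: 7 × 1.25% × A$230,000.00 = A$20,125.00
Total penalty = A$5,750.00 + A$20,125.00 = A$25,875.00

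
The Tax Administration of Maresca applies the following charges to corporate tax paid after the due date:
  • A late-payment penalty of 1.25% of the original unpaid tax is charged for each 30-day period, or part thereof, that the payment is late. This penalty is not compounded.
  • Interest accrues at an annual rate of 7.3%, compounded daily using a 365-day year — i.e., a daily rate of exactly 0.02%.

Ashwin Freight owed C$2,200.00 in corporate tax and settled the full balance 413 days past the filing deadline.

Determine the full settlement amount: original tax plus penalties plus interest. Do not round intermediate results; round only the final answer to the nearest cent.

C$2,774.42

Penalty periods: ⌈413/30⌉ = 14; penalty = 14 × 1.25% × C$2,200.00 = C$385.00
Interest: C$2,200.00 × ((1 + 0.0002)^413 − 1) = C$2,200.00 × 0.08609831… = C$189.4163…
Total = C$2,200.00 + C$385.0000 + C$189.4163… = C$2,774.42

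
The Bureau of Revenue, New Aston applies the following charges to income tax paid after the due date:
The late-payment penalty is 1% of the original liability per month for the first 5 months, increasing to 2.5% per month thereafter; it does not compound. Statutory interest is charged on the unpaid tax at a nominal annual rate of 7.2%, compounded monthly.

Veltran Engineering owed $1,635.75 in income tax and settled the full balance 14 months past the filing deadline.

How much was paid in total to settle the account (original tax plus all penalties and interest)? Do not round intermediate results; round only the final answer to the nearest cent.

$2,228.47

Penalty, months 1–5: 5 × 1% × $1,635.75 = $81.79…
Penalty, months 6–14: 9 × 2.5% × $1,635.75 = $368.04…
Interest (7.2%/yr ÷ 12 = 0.6%/month): $1,635.75 × ((1 + 0.006)^14 − 1) = $142.8925…
Total = $1,635.75 + $449.8313… + $142.8925… = $2,228.47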